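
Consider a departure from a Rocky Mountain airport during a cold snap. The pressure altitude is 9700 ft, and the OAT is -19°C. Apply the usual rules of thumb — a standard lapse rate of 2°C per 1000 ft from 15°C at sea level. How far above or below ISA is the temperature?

ISA-14.6°C

ISA temperature at 9700 ft = 15 − 2 × (9700/1000) = -4.4°C.
Deviation = OAT − ISA = -19 − (-4.4) = -14.6°C.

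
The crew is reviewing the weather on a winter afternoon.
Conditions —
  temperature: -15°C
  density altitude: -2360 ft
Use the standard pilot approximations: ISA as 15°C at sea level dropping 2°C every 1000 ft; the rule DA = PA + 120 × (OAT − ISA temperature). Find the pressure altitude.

DA = PA + 120 × (OAT − (15 − 2·PA/1000)) = PA + 120·OAT − 1800 + 0.24·PA = 1.24·PA + 120·OAT − 1800.
So 1.24·PA = -2360 − 120 × (-15) + 1800 = 1240.
PA = 1240 / 1.24 = 1000 ft.

1000 ft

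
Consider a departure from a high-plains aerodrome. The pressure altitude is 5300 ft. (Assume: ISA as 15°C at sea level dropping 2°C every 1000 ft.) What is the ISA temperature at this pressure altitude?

4.4°C

ISA temperature = 15 − 2 × (5300/1000) = 15 − 10.6 = 4.4°C.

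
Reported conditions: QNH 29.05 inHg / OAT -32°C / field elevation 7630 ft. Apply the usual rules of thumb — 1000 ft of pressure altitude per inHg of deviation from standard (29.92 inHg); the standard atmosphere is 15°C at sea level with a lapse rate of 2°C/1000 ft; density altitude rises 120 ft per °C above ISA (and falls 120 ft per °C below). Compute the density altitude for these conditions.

4900 ft

Pressure altitude = 7630 + (29.92 − 29.05) × 1000 = 7630 + (+870) = 8500 ft.
ISA temperature at 8500 ft = 15 − 2 × (8500/1000) = -2°C.
ISA deviation = -32 − (-2) = -30°C.
Density altitude = 8500 + 120 × (-30) = 4900 ft.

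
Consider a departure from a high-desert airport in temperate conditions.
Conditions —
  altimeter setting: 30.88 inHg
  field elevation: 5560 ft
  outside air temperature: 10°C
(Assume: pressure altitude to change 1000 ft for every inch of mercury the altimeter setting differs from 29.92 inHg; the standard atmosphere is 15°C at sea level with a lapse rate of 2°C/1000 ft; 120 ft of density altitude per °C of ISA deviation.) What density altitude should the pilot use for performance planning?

5104 ft

Pressure altitude = 5560 + (29.92 − 30.88) × 1000 = 5560 + (-960) = 4600 ft.
ISA temperature at 4600 ft = 15 − 2 × (4600/1000) = 5.8°C.
ISA deviation = 10 − 5.8 = +4.2°C.
Density altitude = 4600 + 120 × (4.2) = 5104 ft.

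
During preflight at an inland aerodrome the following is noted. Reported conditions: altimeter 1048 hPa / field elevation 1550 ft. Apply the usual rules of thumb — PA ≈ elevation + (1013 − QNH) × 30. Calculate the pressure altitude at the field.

Pressure correction = (1013 − 1048) × 30 = -1050 ft.
Pressure altitude = 1550 + (-1050) = 500 ft.

500 ft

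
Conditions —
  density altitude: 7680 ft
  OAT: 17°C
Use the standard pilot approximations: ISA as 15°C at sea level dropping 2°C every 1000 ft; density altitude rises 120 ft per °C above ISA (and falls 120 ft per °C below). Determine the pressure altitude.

6000 ft

DA = PA + 120 × (OAT − (15 − 2·PA/1000)) = PA + 120·OAT − 1800 + 0.24·PA = 1.24·PA + 120·OAT − 1800.
So 1.24·PA = 7680 − 120 × 17 + 1800 = 7440.
PA = 7440 / 1.24 = 6000 ft.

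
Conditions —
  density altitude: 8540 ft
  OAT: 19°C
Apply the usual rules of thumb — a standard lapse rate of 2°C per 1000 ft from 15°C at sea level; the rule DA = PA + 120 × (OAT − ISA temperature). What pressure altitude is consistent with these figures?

6500 ft

DA = PA + 120 × (OAT − (15 − 2·PA/1000)) = PA + 120·OAT − 1800 + 0.24·PA = 1.24·PA + 120·OAT − 1800.
So 1.24·PA = 8540 − 120 × 19 + 1800 = 8060.
PA = 8060 / 1.24 = 6500 ft.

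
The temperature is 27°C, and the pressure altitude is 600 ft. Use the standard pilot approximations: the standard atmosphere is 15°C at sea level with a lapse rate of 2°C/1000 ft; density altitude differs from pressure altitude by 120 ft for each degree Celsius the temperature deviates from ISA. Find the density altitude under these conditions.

ISA temperature at 600 ft = 15 − 2 × (600/1000) = 13.8°C.
ISA deviation = 27 − 13.8 = +13.2°C.
Density altitude = 600 + 120 × (13.2) = 600 + (+1584) = 2184 ft.

2184 ft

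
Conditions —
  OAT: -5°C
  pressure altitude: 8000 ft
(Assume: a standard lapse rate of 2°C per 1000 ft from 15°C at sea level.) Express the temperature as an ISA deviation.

ISA-4°C

ISA temperature at 8000 ft = 15 − 2 × (8000/1000) = -1°C.
Deviation = OAT − ISA = -5 − (-1) = -4°C.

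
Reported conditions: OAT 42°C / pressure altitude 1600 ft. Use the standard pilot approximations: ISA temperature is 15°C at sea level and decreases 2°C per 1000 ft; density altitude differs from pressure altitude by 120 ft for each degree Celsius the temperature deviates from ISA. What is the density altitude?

ISA temperature at 1600 ft = 15 − 2 × (1600/1000) = 11.8°C.
ISA deviation = 42 − 11.8 = +30.2°C.
Density altitude = 1600 + 120 × (30.2) = 1600 + (+3624) = 5224 ft.

5224 ft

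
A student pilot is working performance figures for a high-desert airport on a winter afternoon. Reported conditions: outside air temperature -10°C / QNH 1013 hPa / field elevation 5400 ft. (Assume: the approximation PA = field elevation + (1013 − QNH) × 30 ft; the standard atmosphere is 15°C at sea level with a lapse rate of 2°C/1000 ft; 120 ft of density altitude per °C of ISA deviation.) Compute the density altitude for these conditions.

Pressure altitude = 5400 + (1013 − 1013) × 30 = 5400 + (0) = 5400 ft.
ISA temperature at 5400 ft = 15 − 2 × (5400/1000) = 4.2°C.
ISA deviation = -10 − 4.2 = -14.2°C.
Density altitude = 5400 + 120 × (-14.2) = 3696 ft.

3696 ft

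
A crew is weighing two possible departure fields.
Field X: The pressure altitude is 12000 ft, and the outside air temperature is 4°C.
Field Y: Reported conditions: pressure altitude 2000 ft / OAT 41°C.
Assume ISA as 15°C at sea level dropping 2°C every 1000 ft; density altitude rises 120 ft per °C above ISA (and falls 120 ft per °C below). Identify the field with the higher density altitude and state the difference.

Field X by 7960 ft

Field X: ISA temp = -9°C, deviation +13°C, DA = 12000 + 120 × 13 = 13560 ft.
Field Y: ISA temp = 11°C, deviation +30°C, DA = 2000 + 120 × 30 = 5600 ft.
Field X is higher by 13560 − 5600 = 7960 ft.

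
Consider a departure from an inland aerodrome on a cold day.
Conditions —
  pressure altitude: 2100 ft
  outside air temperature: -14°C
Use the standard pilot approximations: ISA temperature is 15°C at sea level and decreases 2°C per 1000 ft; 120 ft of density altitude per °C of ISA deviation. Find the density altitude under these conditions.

ISA temperature at 2100 ft = 15 − 2 × (2100/1000) = 10.8°C.
ISA deviation = -14 − 10.8 = -24.8°C.
Density altitude = 2100 + 120 × (-24.8) = 2100 + (-2976) = -876 ft.

-876 ft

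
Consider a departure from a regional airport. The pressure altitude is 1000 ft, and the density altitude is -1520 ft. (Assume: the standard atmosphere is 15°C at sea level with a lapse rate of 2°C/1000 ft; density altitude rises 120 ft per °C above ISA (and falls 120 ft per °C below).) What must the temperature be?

Density altitude − pressure altitude = -1520 − 1000 = -2520 ft.
At 120 ft/°C that is an ISA deviation of -2520/120 = -21°C.
ISA temperature at 1000 ft = 15 − 2 × (1000/1000) = 13°C.
OAT = ISA + deviation = 13 + (-21) = -8°C.

-8°C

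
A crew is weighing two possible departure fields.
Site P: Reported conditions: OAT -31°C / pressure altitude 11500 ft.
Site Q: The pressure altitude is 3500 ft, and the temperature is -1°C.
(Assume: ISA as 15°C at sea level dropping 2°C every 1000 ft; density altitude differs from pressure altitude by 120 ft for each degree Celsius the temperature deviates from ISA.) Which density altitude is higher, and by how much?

Site P: ISA temp = -8°C, deviation -23°C, DA = 11500 + 120 × (-23) = 8740 ft.
Site Q: ISA temp = 8°C, deviation -9°C, DA = 3500 + 120 × (-9) = 2420 ft.
Site P is higher by 8740 − 2420 = 6320 ft.

Site P by 6320 ft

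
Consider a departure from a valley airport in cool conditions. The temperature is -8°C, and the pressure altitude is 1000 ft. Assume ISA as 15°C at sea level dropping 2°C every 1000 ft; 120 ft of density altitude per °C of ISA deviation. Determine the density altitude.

ISA temperature at 1000 ft = 15 − 2 × (1000/1000) = 13°C.
ISA deviation = -8 − 13 = -21°C.
Density altitude = 1000 + 120 × (-21) = 1000 + (-2520) = -1520 ft.

-1520 ft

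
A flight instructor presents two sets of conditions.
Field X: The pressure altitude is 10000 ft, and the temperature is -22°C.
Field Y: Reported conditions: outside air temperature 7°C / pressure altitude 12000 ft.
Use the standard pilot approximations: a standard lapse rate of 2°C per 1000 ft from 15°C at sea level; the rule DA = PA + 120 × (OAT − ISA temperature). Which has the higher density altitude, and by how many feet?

Field X: ISA temp = -5°C, deviation -17°C, DA = 10000 + 120 × (-17) = 7960 ft.
Field Y: ISA temp = -9°C, deviation +16°C, DA = 12000 + 120 × 16 = 13920 ft.
Field Y is higher by 13920 − 7960 = 5960 ft.

Field Y by 5960 ft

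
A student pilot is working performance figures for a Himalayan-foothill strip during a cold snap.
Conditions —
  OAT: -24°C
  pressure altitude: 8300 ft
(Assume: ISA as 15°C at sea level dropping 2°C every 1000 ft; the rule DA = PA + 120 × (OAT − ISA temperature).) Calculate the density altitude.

ISA temperature at 8300 ft = 15 − 2 × (8300/1000) = -1.6°C.
ISA deviation = -24 − (-1.6) = -22.4°C.
Density altitude = 8300 + 120 × (-22.4) = 8300 + (-2688) = 5612 ft.

5612 ft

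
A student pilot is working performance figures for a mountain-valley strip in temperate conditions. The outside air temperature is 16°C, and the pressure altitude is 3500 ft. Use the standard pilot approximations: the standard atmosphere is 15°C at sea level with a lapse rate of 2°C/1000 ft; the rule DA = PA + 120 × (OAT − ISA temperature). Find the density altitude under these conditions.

4460 ft

ISA temperature at 3500 ft = 15 − 2 × (3500/1000) = 8°C.
ISA deviation = 16 − 8 = +8°C.
Density altitude = 3500 + 120 × (8) = 3500 + (+960) = 4460 ft.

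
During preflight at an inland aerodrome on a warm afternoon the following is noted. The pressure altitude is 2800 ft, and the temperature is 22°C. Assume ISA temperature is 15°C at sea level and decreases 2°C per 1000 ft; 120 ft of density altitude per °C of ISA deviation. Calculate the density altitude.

ISA temperature at 2800 ft = 15 − 2 × (2800/1000) = 9.4°C.
ISA deviation = 22 − 9.4 = +12.6°C.
Density altitude = 2800 + 120 × (12.6) = 2800 + (+1512) = 4312 ft.

4312 ft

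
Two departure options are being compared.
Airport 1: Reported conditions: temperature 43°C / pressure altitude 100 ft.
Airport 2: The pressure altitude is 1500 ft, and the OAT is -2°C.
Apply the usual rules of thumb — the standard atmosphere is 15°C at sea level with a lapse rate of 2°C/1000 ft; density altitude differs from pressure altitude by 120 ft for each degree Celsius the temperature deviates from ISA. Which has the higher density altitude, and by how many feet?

Airport 1 by 3664 ft

Airport 1: ISA temp = 14.8°C, deviation +28.2°C, DA = 100 + 120 × 28.2 = 3484 ft.
Airport 2: ISA temp = 12°C, deviation -14°C, DA = 1500 + 120 × (-14) = -180 ft.
Airport 1 is higher by 3484 − (-180) = 3664 ft.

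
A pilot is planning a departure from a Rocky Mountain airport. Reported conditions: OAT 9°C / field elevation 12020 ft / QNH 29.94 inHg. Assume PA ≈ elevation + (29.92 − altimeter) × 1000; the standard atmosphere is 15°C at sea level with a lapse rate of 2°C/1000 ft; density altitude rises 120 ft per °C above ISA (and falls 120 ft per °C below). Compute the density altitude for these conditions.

Pressure altitude = 12020 + (29.92 − 29.94) × 1000 = 12020 + (-20) = 12000 ft.
ISA temperature at 12000 ft = 15 − 2 × (12000/1000) = -9°C.
ISA deviation = 9 − (-9) = +18°C.
Density altitude = 12000 + 120 × (18) = 14160 ft.

14160 ft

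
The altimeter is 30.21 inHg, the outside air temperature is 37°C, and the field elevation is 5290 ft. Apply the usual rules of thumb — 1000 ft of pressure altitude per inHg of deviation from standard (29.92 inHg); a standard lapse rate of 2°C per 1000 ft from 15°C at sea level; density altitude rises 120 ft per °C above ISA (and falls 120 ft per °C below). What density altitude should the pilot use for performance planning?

8840 ft

Pressure altitude = 5290 + (29.92 − 30.21) × 1000 = 5290 + (-290) = 5000 ft.
ISA temperature at 5000 ft = 15 − 2 × (5000/1000) = 5°C.
ISA deviation = 37 − 5 = +32°C.
Density altitude = 5000 + 120 × (32) = 8840 ft.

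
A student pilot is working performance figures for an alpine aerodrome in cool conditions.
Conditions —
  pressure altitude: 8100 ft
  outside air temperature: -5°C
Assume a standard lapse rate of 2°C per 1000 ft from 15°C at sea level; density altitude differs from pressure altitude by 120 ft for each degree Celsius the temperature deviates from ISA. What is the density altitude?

7644 ft

ISA temperature at 8100 ft = 15 − 2 × (8100/1000) = -1.2°C.
ISA deviation = -5 − (-1.2) = -3.8°C.
Density altitude = 8100 + 120 × (-3.8) = 8100 + (-456) = 7644 ft.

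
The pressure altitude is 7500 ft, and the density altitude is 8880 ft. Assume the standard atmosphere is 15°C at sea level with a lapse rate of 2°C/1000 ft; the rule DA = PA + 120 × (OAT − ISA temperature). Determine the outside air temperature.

Density altitude − pressure altitude = 8880 − 7500 = +1380 ft.
At 120 ft/°C that is an ISA deviation of 1380/120 = +11.5°C.
ISA temperature at 7500 ft = 15 − 2 × (7500/1000) = 0°C.
OAT = ISA + deviation = 0 + (+11.5) = 11.5°C.

11.5°C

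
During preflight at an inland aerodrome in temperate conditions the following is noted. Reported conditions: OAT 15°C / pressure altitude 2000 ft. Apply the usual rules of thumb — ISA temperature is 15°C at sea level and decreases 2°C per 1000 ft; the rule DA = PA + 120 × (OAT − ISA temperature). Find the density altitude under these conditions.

ISA temperature at 2000 ft = 15 − 2 × (2000/1000) = 11°C.
ISA deviation = 15 − 11 = +4°C.
Density altitude = 2000 + 120 × (4) = 2000 + (+480) = 2480 ft.

2480 ft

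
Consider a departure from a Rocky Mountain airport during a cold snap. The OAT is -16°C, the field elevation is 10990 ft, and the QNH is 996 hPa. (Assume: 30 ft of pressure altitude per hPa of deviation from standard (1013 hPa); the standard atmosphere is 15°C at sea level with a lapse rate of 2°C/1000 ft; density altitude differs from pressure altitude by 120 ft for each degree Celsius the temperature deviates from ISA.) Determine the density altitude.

Pressure altitude = 10990 + (1013 − 996) × 30 = 10990 + (+510) = 11500 ft.
ISA temperature at 11500 ft = 15 − 2 × (11500/1000) = -8°C.
ISA deviation = -16 − (-8) = -8°C.
Density altitude = 11500 + 120 × (-8) = 10540 ft.

10540 ft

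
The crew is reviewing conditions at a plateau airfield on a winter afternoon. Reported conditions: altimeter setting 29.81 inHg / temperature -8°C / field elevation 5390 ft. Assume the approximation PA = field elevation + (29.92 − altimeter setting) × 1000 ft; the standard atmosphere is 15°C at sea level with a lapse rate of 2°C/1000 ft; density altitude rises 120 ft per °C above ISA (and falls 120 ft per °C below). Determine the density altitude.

4060 ft

Pressure altitude = 5390 + (29.92 − 29.81) × 1000 = 5390 + (+110) = 5500 ft.
ISA temperature at 5500 ft = 15 − 2 × (5500/1000) = 4°C.
ISA deviation = -8 − 4 = -12°C.
Density altitude = 5500 + 120 × (-12) = 4060 ft.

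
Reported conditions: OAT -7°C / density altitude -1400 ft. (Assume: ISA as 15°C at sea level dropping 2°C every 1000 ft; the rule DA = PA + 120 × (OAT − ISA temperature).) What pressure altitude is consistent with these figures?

DA = PA + 120 × (OAT − (15 − 2·PA/1000)) = PA + 120·OAT − 1800 + 0.24·PA = 1.24·PA + 120·OAT − 1800.
So 1.24·PA = -1400 − 120 × (-7) + 1800 = 1240.
PA = 1240 / 1.24 = 1000 ft.

1000 ft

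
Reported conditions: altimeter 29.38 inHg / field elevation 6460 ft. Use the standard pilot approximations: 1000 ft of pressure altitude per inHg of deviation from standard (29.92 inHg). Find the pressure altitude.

7000 ft

Pressure correction = (29.92 − 29.38) × 1000 = +540 ft.
Pressure altitude = 6460 + (+540) = 7000 ft.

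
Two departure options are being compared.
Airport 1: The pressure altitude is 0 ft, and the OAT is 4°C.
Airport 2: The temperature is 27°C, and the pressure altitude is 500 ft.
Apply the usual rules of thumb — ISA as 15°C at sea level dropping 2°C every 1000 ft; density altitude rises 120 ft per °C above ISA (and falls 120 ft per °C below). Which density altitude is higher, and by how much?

Airport 1: ISA temp = 15°C, deviation -11°C, DA = 0 + 120 × (-11) = -1320 ft.
Airport 2: ISA temp = 14°C, deviation +13°C, DA = 500 + 120 × 13 = 2060 ft.
Airport 2 is higher by 2060 − (-1320) = 3380 ft.

Airport 2 by 3380 ft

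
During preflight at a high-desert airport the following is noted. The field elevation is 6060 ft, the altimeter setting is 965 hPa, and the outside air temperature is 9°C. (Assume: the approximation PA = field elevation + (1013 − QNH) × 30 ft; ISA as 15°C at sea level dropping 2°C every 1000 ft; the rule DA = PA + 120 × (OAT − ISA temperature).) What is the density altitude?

8580 ft

Pressure altitude = 6060 + (1013 − 965) × 30 = 6060 + (+1440) = 7500 ft.
ISA temperature at 7500 ft = 15 − 2 × (7500/1000) = 0°C.
ISA deviation = 9 − 0 = +9°C.
Density altitude = 7500 + 120 × (9) = 8580 ft.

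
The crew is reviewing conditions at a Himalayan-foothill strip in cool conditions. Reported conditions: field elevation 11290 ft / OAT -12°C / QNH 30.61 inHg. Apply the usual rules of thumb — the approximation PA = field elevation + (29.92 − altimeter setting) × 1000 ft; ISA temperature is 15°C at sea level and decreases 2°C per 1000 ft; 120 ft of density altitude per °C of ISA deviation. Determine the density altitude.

9904 ft

Pressure altitude = 11290 + (29.92 − 30.61) × 1000 = 11290 + (-690) = 10600 ft.
ISA temperature at 10600 ft = 15 − 2 × (10600/1000) = -6.2°C.
ISA deviation = -12 − (-6.2) = -5.8°C.
Density altitude = 10600 + 120 × (-5.8) = 9904 ft.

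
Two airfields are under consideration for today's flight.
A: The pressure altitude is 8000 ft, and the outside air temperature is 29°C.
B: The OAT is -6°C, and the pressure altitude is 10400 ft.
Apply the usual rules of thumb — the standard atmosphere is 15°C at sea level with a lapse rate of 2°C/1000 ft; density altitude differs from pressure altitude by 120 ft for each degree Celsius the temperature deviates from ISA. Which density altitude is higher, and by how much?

A: ISA temp = -1°C, deviation +30°C, DA = 8000 + 120 × 30 = 11600 ft.
B: ISA temp = -5.8°C, deviation -0.2°C, DA = 10400 + 120 × (-0.2) = 10376 ft.
A is higher by 11600 − 10376 = 1224 ft.

A by 1224 ft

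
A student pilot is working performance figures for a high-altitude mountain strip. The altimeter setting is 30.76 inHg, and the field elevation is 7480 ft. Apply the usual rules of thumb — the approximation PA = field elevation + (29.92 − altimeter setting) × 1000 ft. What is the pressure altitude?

6640 ft

Pressure correction = (29.92 − 30.76) × 1000 = -840 ft.
Pressure altitude = 7480 + (-840) = 6640 ft.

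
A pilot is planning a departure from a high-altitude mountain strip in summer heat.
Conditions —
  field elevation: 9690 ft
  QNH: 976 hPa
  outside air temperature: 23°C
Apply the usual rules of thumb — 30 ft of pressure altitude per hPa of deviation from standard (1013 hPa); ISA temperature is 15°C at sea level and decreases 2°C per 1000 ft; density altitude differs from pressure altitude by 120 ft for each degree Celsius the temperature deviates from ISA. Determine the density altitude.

Pressure altitude = 9690 + (1013 − 976) × 30 = 9690 + (+1110) = 10800 ft.
ISA temperature at 10800 ft = 15 − 2 × (10800/1000) = -6.6°C.
ISA deviation = 23 − (-6.6) = +29.6°C.
Density altitude = 10800 + 120 × (29.6) = 14352 ft.

14352 ft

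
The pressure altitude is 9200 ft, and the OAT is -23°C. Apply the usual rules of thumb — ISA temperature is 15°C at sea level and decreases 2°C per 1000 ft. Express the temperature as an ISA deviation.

ISA-19.6°C

ISA temperature at 9200 ft = 15 − 2 × (9200/1000) = -3.4°C.
Deviation = OAT − ISA = -23 − (-3.4) = -19.6°C.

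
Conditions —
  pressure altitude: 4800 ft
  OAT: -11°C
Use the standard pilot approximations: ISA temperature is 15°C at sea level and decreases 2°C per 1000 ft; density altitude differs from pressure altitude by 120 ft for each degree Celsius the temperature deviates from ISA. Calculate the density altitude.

ISA temperature at 4800 ft = 15 − 2 × (4800/1000) = 5.4°C.
ISA deviation = -11 − 5.4 = -16.4°C.
Density altitude = 4800 + 120 × (-16.4) = 4800 + (-1968) = 2832 ft.

2832 ft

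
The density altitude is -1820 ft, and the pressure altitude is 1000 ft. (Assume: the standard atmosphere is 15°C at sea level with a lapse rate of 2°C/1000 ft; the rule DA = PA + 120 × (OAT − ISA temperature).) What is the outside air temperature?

-10.5°C

Density altitude − pressure altitude = -1820 − 1000 = -2820 ft.
At 120 ft/°C that is an ISA deviation of -2820/120 = -23.5°C.
ISA temperature at 1000 ft = 15 − 2 × (1000/1000) = 13°C.
OAT = ISA + deviation = 13 + (-23.5) = -10.5°C.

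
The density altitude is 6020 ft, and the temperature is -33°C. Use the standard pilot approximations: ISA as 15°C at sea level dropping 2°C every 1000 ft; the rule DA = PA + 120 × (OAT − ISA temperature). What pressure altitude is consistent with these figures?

9500 ft

DA = PA + 120 × (OAT − (15 − 2·PA/1000)) = PA + 120·OAT − 1800 + 0.24·PA = 1.24·PA + 120·OAT − 1800.
So 1.24·PA = 6020 − 120 × (-33) + 1800 = 11780.
PA = 11780 / 1.24 = 9500 ft.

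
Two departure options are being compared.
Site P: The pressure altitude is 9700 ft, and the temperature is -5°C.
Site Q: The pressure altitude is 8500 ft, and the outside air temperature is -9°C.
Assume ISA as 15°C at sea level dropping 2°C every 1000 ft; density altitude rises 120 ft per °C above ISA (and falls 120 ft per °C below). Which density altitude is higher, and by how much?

Site P: ISA temp = -4.4°C, deviation -0.6°C, DA = 9700 + 120 × (-0.6) = 9628 ft.
Site Q: ISA temp = -2°C, deviation -7°C, DA = 8500 + 120 × (-7) = 7660 ft.
Site P is higher by 9628 − 7660 = 1968 ft.

Site P by 1968 ft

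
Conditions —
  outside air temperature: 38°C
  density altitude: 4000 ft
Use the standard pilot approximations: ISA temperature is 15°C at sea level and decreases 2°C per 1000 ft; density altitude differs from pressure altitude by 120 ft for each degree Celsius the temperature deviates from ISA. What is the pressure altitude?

1000 ft

DA = PA + 120 × (OAT − (15 − 2·PA/1000)) = PA + 120·OAT − 1800 + 0.24·PA = 1.24·PA + 120·OAT − 1800.
So 1.24·PA = 4000 − 120 × 38 + 1800 = 1240.
PA = 1240 / 1.24 = 1000 ft.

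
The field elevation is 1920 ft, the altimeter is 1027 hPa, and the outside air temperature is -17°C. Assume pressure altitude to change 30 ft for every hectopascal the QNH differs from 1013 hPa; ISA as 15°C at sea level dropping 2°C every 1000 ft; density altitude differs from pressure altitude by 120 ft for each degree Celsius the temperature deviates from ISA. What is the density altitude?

Pressure altitude = 1920 + (1013 − 1027) × 30 = 1920 + (-420) = 1500 ft.
ISA temperature at 1500 ft = 15 − 2 × (1500/1000) = 12°C.
ISA deviation = -17 − 12 = -29°C.
Density altitude = 1500 + 120 × (-29) = -1980 ft.

-1980 ft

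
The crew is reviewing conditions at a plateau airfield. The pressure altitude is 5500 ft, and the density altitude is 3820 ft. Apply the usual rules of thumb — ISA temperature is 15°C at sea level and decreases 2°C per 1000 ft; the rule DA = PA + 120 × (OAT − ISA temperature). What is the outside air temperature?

Density altitude − pressure altitude = 3820 − 5500 = -1680 ft.
At 120 ft/°C that is an ISA deviation of -1680/120 = -14°C.
ISA temperature at 5500 ft = 15 − 2 × (5500/1000) = 4°C.
OAT = ISA + deviation = 4 + (-14) = -10°C.

-10°C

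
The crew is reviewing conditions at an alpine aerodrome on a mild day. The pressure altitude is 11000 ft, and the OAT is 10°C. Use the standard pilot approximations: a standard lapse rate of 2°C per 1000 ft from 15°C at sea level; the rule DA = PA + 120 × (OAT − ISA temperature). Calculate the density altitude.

ISA temperature at 11000 ft = 15 − 2 × (11000/1000) = -7°C.
ISA deviation = 10 − (-7) = +17°C.
Density altitude = 11000 + 120 × (17) = 11000 + (+2040) = 13040 ft.

13040 ft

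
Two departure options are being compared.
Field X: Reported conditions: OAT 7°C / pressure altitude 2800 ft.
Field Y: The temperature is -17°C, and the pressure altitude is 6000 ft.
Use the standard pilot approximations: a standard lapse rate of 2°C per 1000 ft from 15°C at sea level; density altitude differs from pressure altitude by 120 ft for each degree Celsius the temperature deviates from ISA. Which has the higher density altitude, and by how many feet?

Field Y by 1088 ft

Field X: ISA temp = 9.4°C, deviation -2.4°C, DA = 2800 + 120 × (-2.4) = 2512 ft.
Field Y: ISA temp = 3°C, deviation -20°C, DA = 6000 + 120 × (-20) = 3600 ft.
Field Y is higher by 3600 − 2512 = 1088 ft.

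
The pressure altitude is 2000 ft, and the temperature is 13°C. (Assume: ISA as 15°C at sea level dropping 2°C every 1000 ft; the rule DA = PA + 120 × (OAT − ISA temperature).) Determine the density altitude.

ISA temperature at 2000 ft = 15 − 2 × (2000/1000) = 11°C.
ISA deviation = 13 − 11 = +2°C.
Density altitude = 2000 + 120 × (2) = 2000 + (+240) = 2240 ft.

2240 ft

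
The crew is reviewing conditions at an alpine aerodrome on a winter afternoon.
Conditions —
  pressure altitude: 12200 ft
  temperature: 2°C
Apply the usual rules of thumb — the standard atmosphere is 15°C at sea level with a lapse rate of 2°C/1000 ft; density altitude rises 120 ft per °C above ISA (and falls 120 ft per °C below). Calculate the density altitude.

ISA temperature at 12200 ft = 15 − 2 × (12200/1000) = -9.4°C.
ISA deviation = 2 − (-9.4) = +11.4°C.
Density altitude = 12200 + 120 × (11.4) = 12200 + (+1368) = 13568 ft.

13568 ft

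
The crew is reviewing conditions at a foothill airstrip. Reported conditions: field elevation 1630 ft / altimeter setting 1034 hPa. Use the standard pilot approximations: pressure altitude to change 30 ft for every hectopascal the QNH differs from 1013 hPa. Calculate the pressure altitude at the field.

1000 ft

Pressure correction = (1013 − 1034) × 30 = -630 ft.
Pressure altitude = 1630 + (-630) = 1000 ft.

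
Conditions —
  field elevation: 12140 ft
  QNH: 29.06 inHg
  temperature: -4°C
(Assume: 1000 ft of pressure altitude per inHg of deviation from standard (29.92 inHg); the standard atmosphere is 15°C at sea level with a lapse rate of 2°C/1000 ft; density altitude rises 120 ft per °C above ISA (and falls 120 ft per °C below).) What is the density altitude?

Pressure altitude = 12140 + (29.92 − 29.06) × 1000 = 12140 + (+860) = 13000 ft.
ISA temperature at 13000 ft = 15 − 2 × (13000/1000) = -11°C.
ISA deviation = -4 − (-11) = +7°C.
Density altitude = 13000 + 120 × (7) = 13840 ft.

13840 ft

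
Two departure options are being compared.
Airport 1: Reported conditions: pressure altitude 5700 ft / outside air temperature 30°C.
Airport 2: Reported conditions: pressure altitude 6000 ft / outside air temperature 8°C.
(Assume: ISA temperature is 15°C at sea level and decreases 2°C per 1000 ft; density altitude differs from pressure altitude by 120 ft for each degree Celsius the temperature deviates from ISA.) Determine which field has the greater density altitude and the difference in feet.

Airport 1 by 2268 ft

Airport 1: ISA temp = 3.6°C, deviation +26.4°C, DA = 5700 + 120 × 26.4 = 8868 ft.
Airport 2: ISA temp = 3°C, deviation +5°C, DA = 6000 + 120 × 5 = 6600 ft.
Airport 1 is higher by 8868 − 6600 = 2268 ft.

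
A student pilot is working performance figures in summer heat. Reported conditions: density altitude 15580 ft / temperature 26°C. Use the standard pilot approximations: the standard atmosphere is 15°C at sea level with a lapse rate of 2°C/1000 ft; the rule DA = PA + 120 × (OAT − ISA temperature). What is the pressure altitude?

11500 ft

DA = PA + 120 × (OAT − (15 − 2·PA/1000)) = PA + 120·OAT − 1800 + 0.24·PA = 1.24·PA + 120·OAT − 1800.
So 1.24·PA = 15580 − 120 × 26 + 1800 = 14260.
PA = 14260 / 1.24 = 11500 ft.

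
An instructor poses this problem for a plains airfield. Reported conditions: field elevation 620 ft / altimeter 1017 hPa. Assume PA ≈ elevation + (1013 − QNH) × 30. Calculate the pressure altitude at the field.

500 ft

Pressure correction = (1013 − 1017) × 30 = -120 ft.
Pressure altitude = 620 + (-120) = 500 ft.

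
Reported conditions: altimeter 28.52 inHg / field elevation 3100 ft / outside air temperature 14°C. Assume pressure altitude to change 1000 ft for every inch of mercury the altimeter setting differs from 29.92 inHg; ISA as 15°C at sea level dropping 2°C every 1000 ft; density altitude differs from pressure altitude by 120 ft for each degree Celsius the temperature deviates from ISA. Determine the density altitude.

Pressure altitude = 3100 + (29.92 − 28.52) × 1000 = 3100 + (+1400) = 4500 ft.
ISA temperature at 4500 ft = 15 − 2 × (4500/1000) = 6°C.
ISA deviation = 14 − 6 = +8°C.
Density altitude = 4500 + 120 × (8) = 5460 ft.

5460 ft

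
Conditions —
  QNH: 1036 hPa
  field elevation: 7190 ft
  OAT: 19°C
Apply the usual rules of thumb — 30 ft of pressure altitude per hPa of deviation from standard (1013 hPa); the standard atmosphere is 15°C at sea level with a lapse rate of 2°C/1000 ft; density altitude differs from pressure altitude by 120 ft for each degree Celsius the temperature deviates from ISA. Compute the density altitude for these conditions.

Pressure altitude = 7190 + (1013 − 1036) × 30 = 7190 + (-690) = 6500 ft.
ISA temperature at 6500 ft = 15 − 2 × (6500/1000) = 2°C.
ISA deviation = 19 − 2 = +17°C.
Density altitude = 6500 + 120 × (17) = 8540 ft.

8540 ft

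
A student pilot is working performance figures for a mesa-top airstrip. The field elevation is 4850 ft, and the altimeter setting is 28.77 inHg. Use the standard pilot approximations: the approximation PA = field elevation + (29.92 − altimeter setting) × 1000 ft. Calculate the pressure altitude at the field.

6000 ft

Pressure correction = (29.92 − 28.77) × 1000 = +1150 ft.
Pressure altitude = 4850 + (+1150) = 6000 ft.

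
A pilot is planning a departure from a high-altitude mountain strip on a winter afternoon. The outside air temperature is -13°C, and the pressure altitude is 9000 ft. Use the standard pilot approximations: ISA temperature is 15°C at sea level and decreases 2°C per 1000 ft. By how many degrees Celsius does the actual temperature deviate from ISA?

ISA temperature at 9000 ft = 15 − 2 × (9000/1000) = -3°C.
Deviation = OAT − ISA = -13 − (-3) = -10°C.

ISA-10°C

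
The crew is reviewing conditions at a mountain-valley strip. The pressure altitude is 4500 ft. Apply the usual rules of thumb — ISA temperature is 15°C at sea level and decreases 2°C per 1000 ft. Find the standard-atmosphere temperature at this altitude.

ISA temperature = 15 − 2 × (4500/1000) = 15 − 9 = 6°C.

6°C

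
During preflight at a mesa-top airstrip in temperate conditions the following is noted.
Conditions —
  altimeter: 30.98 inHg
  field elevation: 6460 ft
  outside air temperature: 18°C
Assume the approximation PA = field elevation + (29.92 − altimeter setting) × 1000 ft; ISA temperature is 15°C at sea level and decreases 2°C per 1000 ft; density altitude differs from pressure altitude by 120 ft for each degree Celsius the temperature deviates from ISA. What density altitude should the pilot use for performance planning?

Pressure altitude = 6460 + (29.92 − 30.98) × 1000 = 6460 + (-1060) = 5400 ft.
ISA temperature at 5400 ft = 15 − 2 × (5400/1000) = 4.2°C.
ISA deviation = 18 − 4.2 = +13.8°C.
Density altitude = 5400 + 120 × (13.8) = 7056 ft.

7056 ft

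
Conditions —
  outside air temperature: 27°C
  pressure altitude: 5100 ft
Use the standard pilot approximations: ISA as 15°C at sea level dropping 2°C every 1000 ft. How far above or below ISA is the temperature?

ISA temperature at 5100 ft = 15 − 2 × (5100/1000) = 4.8°C.
Deviation = OAT − ISA = 27 − 4.8 = +22.2°C.

ISA+22.2°C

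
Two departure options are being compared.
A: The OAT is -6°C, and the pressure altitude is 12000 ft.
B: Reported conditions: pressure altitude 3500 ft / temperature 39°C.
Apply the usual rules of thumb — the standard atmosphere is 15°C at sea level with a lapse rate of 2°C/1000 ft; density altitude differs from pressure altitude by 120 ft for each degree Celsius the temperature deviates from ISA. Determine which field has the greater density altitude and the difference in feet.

A by 5140 ft

A: ISA temp = -9°C, deviation +3°C, DA = 12000 + 120 × 3 = 12360 ft.
B: ISA temp = 8°C, deviation +31°C, DA = 3500 + 120 × 31 = 7220 ft.
A is higher by 12360 − 7220 = 5140 ft.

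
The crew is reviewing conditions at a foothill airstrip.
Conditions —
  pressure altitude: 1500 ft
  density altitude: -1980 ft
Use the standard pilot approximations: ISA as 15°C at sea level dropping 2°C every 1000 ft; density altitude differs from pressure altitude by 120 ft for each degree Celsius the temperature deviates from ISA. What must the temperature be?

Density altitude − pressure altitude = -1980 − 1500 = -3480 ft.
At 120 ft/°C that is an ISA deviation of -3480/120 = -29°C.
ISA temperature at 1500 ft = 15 − 2 × (1500/1000) = 12°C.
OAT = ISA + deviation = 12 + (-29) = -17°C.

-17°C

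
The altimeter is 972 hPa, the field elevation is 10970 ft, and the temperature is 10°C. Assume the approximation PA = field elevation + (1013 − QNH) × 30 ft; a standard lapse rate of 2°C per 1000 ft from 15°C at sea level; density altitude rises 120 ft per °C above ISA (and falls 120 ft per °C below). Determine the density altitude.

14528 ft

Pressure altitude = 10970 + (1013 − 972) × 30 = 10970 + (+1230) = 12200 ft.
ISA temperature at 12200 ft = 15 − 2 × (12200/1000) = -9.4°C.
ISA deviation = 10 − (-9.4) = +19.4°C.
Density altitude = 12200 + 120 × (19.4) = 14528 ft.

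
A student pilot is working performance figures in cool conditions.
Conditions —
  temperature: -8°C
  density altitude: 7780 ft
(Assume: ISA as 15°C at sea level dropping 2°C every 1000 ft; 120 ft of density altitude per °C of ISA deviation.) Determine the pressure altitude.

DA = PA + 120 × (OAT − (15 − 2·PA/1000)) = PA + 120·OAT − 1800 + 0.24·PA = 1.24·PA + 120·OAT − 1800.
So 1.24·PA = 7780 − 120 × (-8) + 1800 = 10540.
PA = 10540 / 1.24 = 8500 ft.

8500 ft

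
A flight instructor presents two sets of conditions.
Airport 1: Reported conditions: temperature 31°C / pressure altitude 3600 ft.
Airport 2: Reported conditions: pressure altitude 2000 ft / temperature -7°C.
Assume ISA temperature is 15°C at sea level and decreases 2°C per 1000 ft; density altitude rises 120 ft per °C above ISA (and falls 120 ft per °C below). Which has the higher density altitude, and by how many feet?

Airport 1 by 6544 ft

Airport 1: ISA temp = 7.8°C, deviation +23.2°C, DA = 3600 + 120 × 23.2 = 6384 ft.
Airport 2: ISA temp = 11°C, deviation -18°C, DA = 2000 + 120 × (-18) = -160 ft.
Airport 1 is higher by 6384 − (-160) = 6544 ft.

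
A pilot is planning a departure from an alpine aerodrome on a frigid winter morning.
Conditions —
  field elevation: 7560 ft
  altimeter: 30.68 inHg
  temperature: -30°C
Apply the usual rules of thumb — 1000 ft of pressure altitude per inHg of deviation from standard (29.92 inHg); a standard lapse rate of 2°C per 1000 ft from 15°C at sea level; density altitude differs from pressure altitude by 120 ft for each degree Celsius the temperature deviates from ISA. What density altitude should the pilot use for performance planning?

3032 ft

Pressure altitude = 7560 + (29.92 − 30.68) × 1000 = 7560 + (-760) = 6800 ft.
ISA temperature at 6800 ft = 15 − 2 × (6800/1000) = 1.4°C.
ISA deviation = -30 − 1.4 = -31.4°C.
Density altitude = 6800 + 120 × (-31.4) = 3032 ft.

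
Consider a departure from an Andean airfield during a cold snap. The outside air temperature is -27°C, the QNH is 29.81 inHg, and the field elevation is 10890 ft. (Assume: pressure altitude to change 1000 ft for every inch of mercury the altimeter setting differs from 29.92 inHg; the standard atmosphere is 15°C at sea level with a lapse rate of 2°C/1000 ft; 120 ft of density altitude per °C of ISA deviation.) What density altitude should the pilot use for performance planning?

Pressure altitude = 10890 + (29.92 − 29.81) × 1000 = 10890 + (+110) = 11000 ft.
ISA temperature at 11000 ft = 15 − 2 × (11000/1000) = -7°C.
ISA deviation = -27 − (-7) = -20°C.
Density altitude = 11000 + 120 × (-20) = 8600 ft.

8600 ft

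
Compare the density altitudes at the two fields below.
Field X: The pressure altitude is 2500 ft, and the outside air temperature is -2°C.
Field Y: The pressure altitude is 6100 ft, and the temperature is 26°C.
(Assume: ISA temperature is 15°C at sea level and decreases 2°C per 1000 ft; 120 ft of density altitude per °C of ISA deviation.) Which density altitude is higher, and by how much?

Field Y by 7824 ft

Field X: ISA temp = 10°C, deviation -12°C, DA = 2500 + 120 × (-12) = 1060 ft.
Field Y: ISA temp = 2.8°C, deviation +23.2°C, DA = 6100 + 120 × 23.2 = 8884 ft.
Field Y is higher by 8884 − 1060 = 7824 ft.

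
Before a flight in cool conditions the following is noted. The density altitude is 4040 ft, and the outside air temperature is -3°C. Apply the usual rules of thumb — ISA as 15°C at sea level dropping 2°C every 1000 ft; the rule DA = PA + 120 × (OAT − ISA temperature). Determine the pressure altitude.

5000 ft

DA = PA + 120 × (OAT − (15 − 2·PA/1000)) = PA + 120·OAT − 1800 + 0.24·PA = 1.24·PA + 120·OAT − 1800.
So 1.24·PA = 4040 − 120 × (-3) + 1800 = 6200.
PA = 6200 / 1.24 = 5000 ft.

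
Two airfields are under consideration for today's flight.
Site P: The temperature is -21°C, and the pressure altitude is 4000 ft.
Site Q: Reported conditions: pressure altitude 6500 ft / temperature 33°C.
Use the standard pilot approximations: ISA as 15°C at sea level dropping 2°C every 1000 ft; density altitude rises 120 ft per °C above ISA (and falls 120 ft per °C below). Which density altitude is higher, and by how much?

Site P: ISA temp = 7°C, deviation -28°C, DA = 4000 + 120 × (-28) = 640 ft.
Site Q: ISA temp = 2°C, deviation +31°C, DA = 6500 + 120 × 31 = 10220 ft.
Site Q is higher by 10220 − 640 = 9580 ft.

Site Q by 9580 ft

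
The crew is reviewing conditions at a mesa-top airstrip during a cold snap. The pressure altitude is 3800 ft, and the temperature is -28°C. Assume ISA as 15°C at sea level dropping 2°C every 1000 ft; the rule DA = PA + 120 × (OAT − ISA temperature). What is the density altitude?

ISA temperature at 3800 ft = 15 − 2 × (3800/1000) = 7.4°C.
ISA deviation = -28 − 7.4 = -35.4°C.
Density altitude = 3800 + 120 × (-35.4) = 3800 + (-4248) = -448 ft.

-448 ft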